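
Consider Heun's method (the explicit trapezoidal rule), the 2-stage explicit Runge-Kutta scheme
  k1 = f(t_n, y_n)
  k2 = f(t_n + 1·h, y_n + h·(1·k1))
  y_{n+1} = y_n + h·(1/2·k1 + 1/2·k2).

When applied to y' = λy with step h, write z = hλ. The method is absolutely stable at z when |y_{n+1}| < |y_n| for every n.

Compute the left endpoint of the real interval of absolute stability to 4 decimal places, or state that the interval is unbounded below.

With y'=λy (z=hλ):
  order 2, 2-stage ⇒ R(z)=1+z+z^2/2
  (e.g. R(-0.81)=0.51805, |R|=0.51805)

Solve |R(x)|<1 on ℝ⁻.
x=-0.81: |R|=0.5181
|R(-2.31)|=1.3580 |R(-1.07)|=0.5025 |R(-0.79)|=0.5221
Bisect:
  x_lo=-2.5922 |R|=1.7675  x_hi=-0.3866 |R|=0.6881
  mid=-1.48939 |R|=0.61975 →hi
  mid=-2.04078 |R|=1.04161 →lo
  mid=-1.76508 |R|=0.79268 →hi
  mid=-1.90293 |R|=0.90764 →hi
  mid=-1.97185 |R|=0.97225 →hi
  mid=-2.00631 |R|=1.00633 →lo
  mid=-1.98908 |R|=0.98914 →hi
  ...
  [-2.00012,-1.99999] ⇒ x*=-2.0000
So |R|<1 on (-2.0000, 0).

left endpoint -2.0000.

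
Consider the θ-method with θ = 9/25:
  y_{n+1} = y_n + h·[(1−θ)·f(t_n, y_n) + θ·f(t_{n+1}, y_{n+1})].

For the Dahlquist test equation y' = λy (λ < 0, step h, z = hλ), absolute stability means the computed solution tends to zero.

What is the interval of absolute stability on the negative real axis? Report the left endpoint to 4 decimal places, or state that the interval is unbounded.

With y'=λy (z=hλ):
  y_{n+1} = y_n + z·[16/25·y_n + 9/25·y_{n+1}] ⇒ (1 − 9/25z)y_{n+1} = (1 + 16/25z)y_n
  so R(z) = (1 + 16/25z)/(1 − 9/25z).

Find x<0 with |R(x)|<1.
x=-0.66: |R|=0.4667
R=−1: 1+16/25x = −1+9/25x ⇒ -7/25x=2 ⇒ x=2/(-7/25)=-7.1429
Confirm numerically:
  x=-6.140: |R|=0.91253 <1
  x=-3.993: |R|=0.63817 <1
  x=-3.612: |R|=0.57022 <1
  x=-3.068: |R|=0.45784 <1
  x=-7.597: |R|=1.03405 >1
  x=-7.588: |R|=1.03340 >1
Interval (-7.1429, 0).

(-7.1429, 0).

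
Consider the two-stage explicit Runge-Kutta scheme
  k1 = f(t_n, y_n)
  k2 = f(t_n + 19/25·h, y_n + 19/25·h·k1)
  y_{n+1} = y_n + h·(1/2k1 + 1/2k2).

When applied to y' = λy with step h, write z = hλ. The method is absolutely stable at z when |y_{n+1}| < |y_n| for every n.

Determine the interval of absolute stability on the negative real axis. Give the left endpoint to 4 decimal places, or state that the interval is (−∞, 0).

Set f=λy, z=hλ:
  k1=λy_n ⇒ h·k1=z·y_n;  k2=λ(1+19/25z)y_n ⇒ h·k2=z(1+19/25z)y_n
  y_{n+1}/y_n = 1 + 1/2z + 1/2z(1+19/25z) = 1 + z + 19/50z²
  Hence R(z) = 1 + z + 19/50z².

Solve |R(x)|<1 on ℝ⁻.
x=-1.48: |R|=0.3524
R=1: x+19/50x²=0 ⇒ x=−50/19=-2.6316; min R=1−1/(4·19/50)=0.3421>−1
Confirm numerically:
  x=-2.329: |R|=0.73221 <1
  x=-1.725: |R|=0.40574 <1
  x=-1.128: |R|=0.35551 <1
  x=-3.171: |R|=1.64999 >1
  x=-2.873: |R|=1.26357 >1
Stable set (-2.6316, 0).

z∈(-2.6316,0).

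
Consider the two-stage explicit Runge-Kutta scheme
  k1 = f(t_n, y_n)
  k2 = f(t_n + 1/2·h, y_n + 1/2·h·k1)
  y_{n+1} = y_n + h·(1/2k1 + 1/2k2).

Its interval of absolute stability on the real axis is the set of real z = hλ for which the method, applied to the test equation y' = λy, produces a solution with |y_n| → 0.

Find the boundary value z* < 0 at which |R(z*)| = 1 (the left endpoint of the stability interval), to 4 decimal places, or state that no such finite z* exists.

left endpoint -4.0000.

On y'=λy, z=hλ:
  k1=λy_n ⇒ h·k1=z·y_n;  k2=λ(1+1/2z)y_n ⇒ h·k2=z(1+1/2z)y_n
  y_{n+1}/y_n = 1 + 1/2z + 1/2z(1+1/2z) = 1 + z + 1/4z²
  ⇒ R(z) = 1 + z + 1/4z².

Solve |R(x)|<1 on ℝ⁻.
x=-0.92: |R|=0.2916
R=1: x+1/4x²=0 ⇒ x=−4=-4.0000; min R=1−1/(4·1/4)=0.0000>−1
Confirm numerically:
  x=-3.625: |R|=0.66016 <1
  x=-3.477: |R|=0.54538 <1
  x=-1.995: |R|=0.00001 <1
  x=-4.505: |R|=1.56876 >1
  x=-4.265: |R|=1.28256 >1
  x=-4.248: |R|=1.26338 >1
Interval (-4.0000, 0).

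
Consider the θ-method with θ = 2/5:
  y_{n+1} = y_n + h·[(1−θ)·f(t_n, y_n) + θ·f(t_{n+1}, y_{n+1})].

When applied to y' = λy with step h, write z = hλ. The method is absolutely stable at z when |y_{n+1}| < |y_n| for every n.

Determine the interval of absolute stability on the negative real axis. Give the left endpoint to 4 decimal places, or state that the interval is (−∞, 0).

On y'=λy, z=hλ:
  y_{n+1} = y_n + z·[3/5·y_n + 2/5·y_{n+1}] ⇒ (1 − 2/5z)y_{n+1} = (1 + 3/5z)y_n
  R(z) = (1 + 3/5z)/(1 − 2/5z).

Find x<0 with |R(x)|<1.
x=-1.61: |R|=0.0207
R=−1: 1+3/5x = −1+2/5x ⇒ -1/5x=2 ⇒ x=2/(-1/5)=-10.0000
Confirm numerically:
  x=-9.397: |R|=0.97466 <1
  x=-9.214: |R|=0.96645 <1
  x=-8.253: |R|=0.91877 <1
  x=-5.100: |R|=0.67763 <1
  x=-10.586: |R|=1.02239 >1
  x=-10.310: |R|=1.01210 >1
  x=-10.126: |R|=1.00499 >1
Stable set (-10.0000, 0).

(-10.0000, 0).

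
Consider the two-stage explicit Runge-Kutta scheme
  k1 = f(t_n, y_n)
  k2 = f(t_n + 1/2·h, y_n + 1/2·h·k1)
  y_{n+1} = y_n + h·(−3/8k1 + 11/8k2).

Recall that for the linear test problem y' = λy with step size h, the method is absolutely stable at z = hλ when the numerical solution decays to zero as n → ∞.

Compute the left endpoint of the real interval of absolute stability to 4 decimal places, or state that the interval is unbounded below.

On y'=λy, z=hλ:
  k1=λy_n ⇒ h·k1=z·y_n;  k2=λ(1+1/2z)y_n ⇒ h·k2=z(1+1/2z)y_n
  y_{n+1}/y_n = 1 − 3/8z + 11/8z(1+1/2z) = 1 + z + 11/16z²
  R(z) = 1 + z + 11/16z².

Boundary: |R(x)|=1, x<0.
x=-0.74: |R|=0.6365
R=1: x+11/16x²=0 ⇒ x=−16/11=-1.4545; min R=1−1/(4·11/16)=0.6364>−1
Confirm numerically:
  x=-1.225: |R|=0.80668 <1
  x=-0.957: |R|=0.67265 <1
  x=-0.937: |R|=0.66660 <1
  x=-2.018: |R|=1.78172 >1
  x=-1.977: |R|=1.71011 >1
  x=-1.574: |R|=1.12926 >1
Interval (-1.4545, 0).

left endpoint -1.4545.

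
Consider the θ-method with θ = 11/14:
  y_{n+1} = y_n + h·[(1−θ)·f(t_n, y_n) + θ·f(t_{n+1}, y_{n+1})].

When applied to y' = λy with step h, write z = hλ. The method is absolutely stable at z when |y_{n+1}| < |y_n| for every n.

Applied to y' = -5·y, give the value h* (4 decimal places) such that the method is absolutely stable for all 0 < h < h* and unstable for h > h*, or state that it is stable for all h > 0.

With y'=λy (z=hλ):
  y_{n+1} = y_n + z·[3/14·y_n + 11/14·y_{n+1}] ⇒ (1 − 11/14z)y_{n+1} = (1 + 3/14z)y_n
  R(z) = (1 + 3/14z)/(1 − 11/14z).

Solve |R(x)|<1 on ℝ⁻.
x=-1.56: |R|=0.2991
x=-2: |R|=0.2222
x=-10: |R|=0.1290
x=-100: |R|=0.2567
θ=11/14≥1/2 ⇒ |1+3/14x|<|1−11/14x| ∀x<0 ⇒ stable on all of ℝ⁻.

interval (−∞, 0). Any h>0 works for λ=-5.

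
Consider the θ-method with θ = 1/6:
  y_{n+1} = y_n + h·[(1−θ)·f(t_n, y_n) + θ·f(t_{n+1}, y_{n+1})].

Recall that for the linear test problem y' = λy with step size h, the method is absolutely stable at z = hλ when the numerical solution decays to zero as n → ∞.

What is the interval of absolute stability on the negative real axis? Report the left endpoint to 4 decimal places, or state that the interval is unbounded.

Test eqn y'=λy, z=hλ:
  y_{n+1} = y_n + z·[5/6·y_n + 1/6·y_{n+1}] ⇒ (1 − 1/6z)y_{n+1} = (1 + 5/6z)y_n
  ⇒ R(z) = (1 + 5/6z)/(1 − 1/6z).

Solve |R(x)|<1 on ℝ⁻.
x=-0.58: |R|=0.4711
R=−1: 1+5/6x = −1+1/6x ⇒ -2/3x=2 ⇒ x=2/(-2/3)=-3.0000
Confirm numerically:
  x=-2.896: |R|=0.95324 <1
  x=-2.344: |R|=0.68552 <1
  x=-1.772: |R|=0.36799 <1
  x=-3.534: |R|=1.22404 >1
  x=-3.331: |R|=1.14189 >1
Stable set (-3.0000, 0).

z∈(-3.0000,0).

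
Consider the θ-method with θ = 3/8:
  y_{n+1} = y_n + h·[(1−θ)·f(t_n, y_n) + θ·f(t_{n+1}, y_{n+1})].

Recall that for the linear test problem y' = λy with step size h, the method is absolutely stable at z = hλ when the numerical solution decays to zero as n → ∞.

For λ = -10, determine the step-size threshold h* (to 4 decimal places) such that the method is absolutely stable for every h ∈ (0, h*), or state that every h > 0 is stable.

On y'=λy, z=hλ:
  y_{n+1} = y_n + z·[5/8·y_n + 3/8·y_{n+1}] ⇒ (1 − 3/8z)y_{n+1} = (1 + 5/8z)y_n
  so R(z) = (1 + 5/8z)/(1 − 3/8z).

Solve |R(x)|<1 on ℝ⁻.
x=-1.65: |R|=0.0193
R=−1: 1+5/8x = −1+3/8x ⇒ -1/4x=2 ⇒ x=2/(-1/4)=-8.0000
Confirm numerically:
  x=-6.642: |R|=0.90274 <1
  x=-5.582: |R|=0.80457 <1
  x=-4.707: |R|=0.70227 <1
  x=-8.468: |R|=1.02802 >1
  x=-8.439: |R|=1.02635 >1
  x=-8.362: |R|=1.02188 >1
Stable set (-8.0000, 0).

(-8.0000,0); λ=-10 ⇒ h* = (8)/10 = 0.8000.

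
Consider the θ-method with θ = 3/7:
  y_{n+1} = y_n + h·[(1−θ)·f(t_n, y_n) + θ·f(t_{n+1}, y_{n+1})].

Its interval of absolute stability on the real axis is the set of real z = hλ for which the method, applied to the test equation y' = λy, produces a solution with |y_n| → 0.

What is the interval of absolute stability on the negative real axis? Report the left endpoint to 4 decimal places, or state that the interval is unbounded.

z∈(-14.0000,0).

Set f=λy, z=hλ:
  y_{n+1} = y_n + z·[4/7·y_n + 3/7·y_{n+1}] ⇒ (1 − 3/7z)y_{n+1} = (1 + 4/7z)y_n
  R(z) = (1 + 4/7z)/(1 − 3/7z).

Boundary: |R(x)|=1, x<0.
x=-0.91: |R|=0.3453
R=−1: 1+4/7x = −1+3/7x ⇒ -1/7x=2 ⇒ x=2/(-1/7)=-14.0000
Confirm numerically:
  x=-13.696: |R|=0.99368 <1
  x=-9.481: |R|=0.87250 <1
  x=-9.431: |R|=0.87054 <1
  x=-14.475: |R|=1.00942 >1
  x=-14.279: |R|=1.00560 >1
Interval (-14.0000, 0).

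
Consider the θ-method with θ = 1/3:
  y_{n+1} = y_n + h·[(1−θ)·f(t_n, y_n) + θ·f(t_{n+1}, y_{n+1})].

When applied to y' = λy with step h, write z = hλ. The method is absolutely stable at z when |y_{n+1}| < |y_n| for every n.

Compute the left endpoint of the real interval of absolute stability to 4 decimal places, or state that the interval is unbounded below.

With y'=λy (z=hλ):
  y_{n+1} = y_n + z·[2/3·y_n + 1/3·y_{n+1}] ⇒ (1 − 1/3z)y_{n+1} = (1 + 2/3z)y_n
  Hence R(z) = (1 + 2/3z)/(1 − 1/3z).

Need |R(x)|<1, x<0.
x=-0.78: |R|=0.3810
R=−1: 1+2/3x = −1+1/3x ⇒ -1/3x=2 ⇒ x=2/(-1/3)=-6.0000
Confirm numerically:
  x=-5.953: |R|=0.99475 <1
  x=-5.628: |R|=0.95688 <1
  x=-2.934: |R|=0.48332 <1
  x=-2.796: |R|=0.44720 <1
  x=-6.520: |R|=1.05462 >1
  x=-6.509: |R|=1.05353 >1
  x=-6.039: |R|=1.00431 >1
So |R|<1 on (-6.0000, 0).

left endpoint -6.0000.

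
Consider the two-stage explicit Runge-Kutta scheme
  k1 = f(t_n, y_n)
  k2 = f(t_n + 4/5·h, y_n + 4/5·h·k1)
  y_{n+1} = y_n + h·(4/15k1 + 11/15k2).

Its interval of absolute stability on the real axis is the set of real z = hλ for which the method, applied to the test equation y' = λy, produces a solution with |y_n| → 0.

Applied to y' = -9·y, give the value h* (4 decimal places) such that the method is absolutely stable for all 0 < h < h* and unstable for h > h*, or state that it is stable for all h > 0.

(-1.7045,0); λ=-9 ⇒ h* = (75/44)/9 = 0.1894.

On y'=λy, z=hλ:
  k1=λy_n ⇒ h·k1=z·y_n;  k2=λ(1+4/5z)y_n ⇒ h·k2=z(1+4/5z)y_n
  y_{n+1}/y_n = 1 + 4/15z + 11/15z(1+4/5z) = 1 + z + 44/75z²
  so R(z) = 1 + z + 44/75z².

Find x<0 with |R(x)|<1.
x=-0.79: |R|=0.5761
R=1: x+44/75x²=0 ⇒ x=−75/44=-1.7045; min R=1−1/(4·44/75)=0.5739>−1
Confirm numerically:
  x=-1.477: |R|=0.80283 <1
  x=-1.054: |R|=0.59774 <1
  x=-0.980: |R|=0.58343 <1
  x=-2.267: |R|=1.74805 >1
  x=-2.265: |R|=1.74473 >1
  x=-2.179: |R|=1.60652 >1
Interval (-1.7045, 0).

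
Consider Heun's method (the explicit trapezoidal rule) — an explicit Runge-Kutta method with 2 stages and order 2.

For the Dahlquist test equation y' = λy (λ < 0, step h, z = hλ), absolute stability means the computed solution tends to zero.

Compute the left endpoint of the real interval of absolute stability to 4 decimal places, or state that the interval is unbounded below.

Test eqn y'=λy, z=hλ:
  order 2, 2-stage ⇒ R(z)=1+z+z^2/2
  (e.g. R(-1.01)=0.50005, |R|=0.50005)

Solve |R(x)|<1 on ℝ⁻.
x=-1.01: |R|=0.5000
|R(-2.04)|=1.0408 |R(-1.63)|=0.6985 |R(-0.95)|=0.5012
Bisect:
  x_lo=-2.6302 |R|=1.8288  x_hi=-0.3058 |R|=0.7409
  mid=-1.46803 |R|=0.60952 →hi
  mid=-2.04913 |R|=1.05034 →lo
  mid=-1.75858 |R|=0.78772 →hi
  mid=-1.90386 |R|=0.90848 →hi
  mid=-1.97650 |R|=0.97677 →hi
  mid=-2.01281 |R|=1.01290 →lo
  mid=-1.99465 |R|=0.99467 →hi
  mid=-2.00373 |R|=1.00374 →lo
  mid=-1.99919 |R|=0.99920 →hi
  ...
  [-2.00005,-1.99990] ⇒ x*=-2.0000
Stable set (-2.0000, 0).

left endpoint -2.0000.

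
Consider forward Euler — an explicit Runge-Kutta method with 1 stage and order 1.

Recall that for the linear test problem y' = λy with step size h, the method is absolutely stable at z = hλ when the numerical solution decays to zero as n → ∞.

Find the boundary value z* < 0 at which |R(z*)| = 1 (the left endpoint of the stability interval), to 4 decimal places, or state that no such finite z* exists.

z* = -2.0000.

On y'=λy, z=hλ:
  order 1, 1-stage ⇒ R(z)=1+z
  (e.g. R(-0.87)=0.13000, |R|=0.13000)

Find x<0 with |R(x)|<1.
x=-0.87: |R|=0.1300
|R(-2.05)|=1.0500 |R(-1.78)|=0.7800 |R(-1.37)|=0.3700
Bisect:
  x_lo=-2.5119 |R|=1.5119  x_hi=-0.1148 |R|=0.8852
  mid=-1.31335 |R|=0.31335 →hi
  mid=-1.91264 |R|=0.91264 →hi
  mid=-2.21228 |R|=1.21228 →lo
  mid=-2.06246 |R|=1.06246 →lo
  mid=-1.98755 |R|=0.98755 →hi
  mid=-2.02500 |R|=1.02500 →lo
  mid=-2.00628 |R|=1.00628 →lo
  ...
  [-2.00013,-1.99998] ⇒ x*=-2.0000
Interval (-2.0000, 0).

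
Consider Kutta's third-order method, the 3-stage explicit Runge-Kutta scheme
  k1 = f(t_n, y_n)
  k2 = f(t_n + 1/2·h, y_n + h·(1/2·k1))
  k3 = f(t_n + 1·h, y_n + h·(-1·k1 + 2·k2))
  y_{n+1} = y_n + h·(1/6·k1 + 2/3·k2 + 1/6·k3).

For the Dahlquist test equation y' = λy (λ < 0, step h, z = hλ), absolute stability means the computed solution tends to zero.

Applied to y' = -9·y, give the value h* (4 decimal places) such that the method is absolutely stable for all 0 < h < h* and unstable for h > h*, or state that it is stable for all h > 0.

Test eqn y'=λy, z=hλ:
  order 3, 3-stage ⇒ R(z)=1+z+z^2/2+z^3/6
  (e.g. R(-1.01)=0.32833, |R|=0.32833)

Boundary: |R(x)|=1, x<0.
x=-1.01: |R|=0.3283
|R(-1.33)|=0.1623 |R(-1.18)|=0.2424 |R(-0.69)|=0.4933
Bisect:
  x_lo=-3.2562 |R|=2.7089  x_hi=-0.2259 |R|=0.7977
  mid=-1.74106 |R|=0.10502 →hi
  mid=-2.49862 |R|=0.97692 →hi
  mid=-2.87740 |R|=1.70822 →lo
  mid=-2.68801 |R|=1.31230 →lo
  mid=-2.59331 |R|=1.13747 →lo
  mid=-2.54597 |R|=1.05546 →lo
  mid=-2.52229 |R|=1.01576 →lo
  mid=-2.51045 |R|=0.99624 →hi
  ...
  [-2.51286,-2.51267] ⇒ x*=-2.5127
Stable set (-2.5127, 0).

(-2.5127,0); λ=-9 ⇒ h* = 0.2792.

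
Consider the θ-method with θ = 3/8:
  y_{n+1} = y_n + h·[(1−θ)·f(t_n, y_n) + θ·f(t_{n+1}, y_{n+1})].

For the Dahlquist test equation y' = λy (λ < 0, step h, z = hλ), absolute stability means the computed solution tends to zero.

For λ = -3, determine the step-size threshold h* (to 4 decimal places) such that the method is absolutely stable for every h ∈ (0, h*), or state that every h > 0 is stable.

Test eqn y'=λy, z=hλ:
  y_{n+1} = y_n + z·[5/8·y_n + 3/8·y_{n+1}] ⇒ (1 − 3/8z)y_{n+1} = (1 + 5/8z)y_n
  so R(z) = (1 + 5/8z)/(1 − 3/8z).

Find x<0 with |R(x)|<1.
x=-0.56: |R|=0.5372
R=−1: 1+5/8x = −1+3/8x ⇒ -1/4x=2 ⇒ x=2/(-1/4)=-8.0000
Confirm numerically:
  x=-6.555: |R|=0.89554 <1
  x=-5.327: |R|=0.77707 <1
  x=-5.036: |R|=0.74347 <1
  x=-8.121: |R|=1.00748 >1
  x=-8.091: |R|=1.00564 >1
Interval (-8.0000, 0).

(-8.0000,0); λ=-3 ⇒ h* = (8)/3 = 2.6667.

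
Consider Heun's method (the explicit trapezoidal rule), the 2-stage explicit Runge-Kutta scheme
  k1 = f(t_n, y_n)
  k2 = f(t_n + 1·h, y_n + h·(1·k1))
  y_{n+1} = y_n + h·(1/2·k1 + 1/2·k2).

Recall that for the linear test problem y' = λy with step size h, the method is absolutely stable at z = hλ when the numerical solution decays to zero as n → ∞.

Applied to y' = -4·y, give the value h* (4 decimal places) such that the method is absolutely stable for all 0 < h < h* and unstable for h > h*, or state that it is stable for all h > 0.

(-2.0000,0); λ=-4 ⇒ h* = 0.5000.

On y'=λy, z=hλ:
  order 2, 2-stage ⇒ R(z)=1+z+z^2/2
  (e.g. R(-1.06)=0.50180, |R|=0.50180)

Find x<0 with |R(x)|<1.
x=-1.06: |R|=0.5018
|R(-2.24)|=1.2688 |R(-2.13)|=1.1384 |R(-1.01)|=0.5000
Bisect:
  x_lo=-2.3173 |R|=1.3677  x_hi=-0.1894 |R|=0.8285
  mid=-1.25335 |R|=0.53209 →hi
  mid=-1.78533 |R|=0.80837 →hi
  mid=-2.05132 |R|=1.05264 →lo
  mid=-1.91832 |R|=0.92166 →hi
  mid=-1.98482 |R|=0.98494 →hi
  mid=-2.01807 |R|=1.01823 →lo
  mid=-2.00145 |R|=1.00145 →lo
  mid=-1.99313 |R|=0.99316 →hi
  ...
  [-2.00002,-1.99989] ⇒ x*=-2.0000
Stable set (-2.0000, 0).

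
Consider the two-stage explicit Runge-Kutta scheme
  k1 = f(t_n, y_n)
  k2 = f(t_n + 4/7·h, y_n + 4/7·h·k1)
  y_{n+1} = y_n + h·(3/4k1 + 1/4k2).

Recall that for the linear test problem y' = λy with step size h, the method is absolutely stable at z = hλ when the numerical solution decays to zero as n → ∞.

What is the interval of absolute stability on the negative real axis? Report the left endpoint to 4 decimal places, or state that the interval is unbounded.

Test eqn y'=λy, z=hλ:
  k1=λy_n ⇒ h·k1=z·y_n;  k2=λ(1+4/7z)y_n ⇒ h·k2=z(1+4/7z)y_n
  y_{n+1}/y_n = 1 + 3/4z + 1/4z(1+4/7z) = 1 + z + 1/7z²
  Hence R(z) = 1 + z + 1/7z².

Boundary: |R(x)|=1, x<0.
x=-1.28: |R|=0.0459
R=1: x+1/7x²=0 ⇒ x=−7=-7.0000; min R=1−1/(4·1/7)=-0.7500>−1
Confirm numerically:
  x=-5.764: |R|=0.01776 <1
  x=-5.366: |R|=0.25258 <1
  x=-2.878: |R|=0.69473 <1
  x=-7.310: |R|=1.32373 >1
  x=-7.296: |R|=1.30852 >1
Interval (-7.0000, 0).

(-7.0000, 0).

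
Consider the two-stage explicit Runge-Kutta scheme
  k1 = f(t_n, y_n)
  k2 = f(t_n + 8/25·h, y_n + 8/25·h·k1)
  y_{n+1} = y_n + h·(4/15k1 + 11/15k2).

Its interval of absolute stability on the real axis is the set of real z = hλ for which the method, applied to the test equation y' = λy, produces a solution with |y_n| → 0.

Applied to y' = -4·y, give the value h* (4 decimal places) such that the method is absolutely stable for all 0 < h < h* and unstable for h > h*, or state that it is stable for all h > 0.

(-4.2614,0); λ=-4 ⇒ h* = (375/88)/4 = 1.0653.

On y'=λy, z=hλ:
  k1=λy_n ⇒ h·k1=z·y_n;  k2=λ(1+8/25z)y_n ⇒ h·k2=z(1+8/25z)y_n
  y_{n+1}/y_n = 1 + 4/15z + 11/15z(1+8/25z) = 1 + z + 88/375z²
  ⇒ R(z) = 1 + z + 88/375z².

Solve |R(x)|<1 on ℝ⁻.
x=-1.46: |R|=0.0402
R=1: x+88/375x²=0 ⇒ x=−375/88=-4.2614; min R=1−1/(4·88/375)=-0.0653>−1
Confirm numerically:
  x=-3.685: |R|=0.50159 <1
  x=-3.539: |R|=0.40009 <1
  x=-2.924: |R|=0.08235 <1
  x=-1.821: |R|=0.04284 <1
  x=-4.587: |R|=1.35052 >1
  x=-4.405: |R|=1.14848 >1
  x=-4.287: |R|=1.02579 >1
Stable set (-4.2614, 0).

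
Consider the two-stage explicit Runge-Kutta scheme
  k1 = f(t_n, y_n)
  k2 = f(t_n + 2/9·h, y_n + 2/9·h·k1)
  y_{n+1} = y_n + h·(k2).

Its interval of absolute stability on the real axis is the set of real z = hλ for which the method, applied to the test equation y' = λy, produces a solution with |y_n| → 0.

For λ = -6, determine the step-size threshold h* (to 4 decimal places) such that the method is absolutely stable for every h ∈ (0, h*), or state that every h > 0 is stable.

Test eqn y'=λy, z=hλ:
  k1=λy_n ⇒ h·k1=z·y_n;  k2=λ(1+2/9z)y_n ⇒ h·k2=z(1+2/9z)y_n
  y_{n+1}/y_n = 1 + z(1+2/9z) = 1 + z + 2/9z²
  R(z) = 1 + z + 2/9z².

Need |R(x)|<1, x<0.
x=-1.59: |R|=0.0282
R=1: x+2/9x²=0 ⇒ x=−9/2=-4.5000; min R=1−1/(4·2/9)=-0.1250>−1
Confirm numerically:
  x=-4.177: |R|=0.70018 <1
  x=-3.148: |R|=0.05420 <1
  x=-2.059: |R|=0.11689 <1
  x=-1.876: |R|=0.09392 <1
  x=-5.046: |R|=1.61225 >1
  x=-5.017: |R|=1.57640 >1
Interval (-4.5000, 0).

(-4.5000,0); λ=-6 ⇒ h* = (9/2)/6 = 0.7500.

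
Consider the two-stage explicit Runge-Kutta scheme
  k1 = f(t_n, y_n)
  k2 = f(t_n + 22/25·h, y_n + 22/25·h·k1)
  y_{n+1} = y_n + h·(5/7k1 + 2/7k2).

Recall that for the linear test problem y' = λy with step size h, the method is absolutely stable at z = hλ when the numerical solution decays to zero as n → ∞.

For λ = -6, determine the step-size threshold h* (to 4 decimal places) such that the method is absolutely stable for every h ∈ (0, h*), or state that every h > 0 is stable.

Test eqn y'=λy, z=hλ:
  k1=λy_n ⇒ h·k1=z·y_n;  k2=λ(1+22/25z)y_n ⇒ h·k2=z(1+22/25z)y_n
  y_{n+1}/y_n = 1 + 5/7z + 2/7z(1+22/25z) = 1 + z + 44/175z²
  R(z) = 1 + z + 44/175z².

Boundary: |R(x)|=1, x<0.
x=-1.31: |R|=0.1215
R=1: x+44/175x²=0 ⇒ x=−175/44=-3.9773; min R=1−1/(4·44/175)=0.0057>−1
Confirm numerically:
  x=-3.562: |R|=0.62809 <1
  x=-2.812: |R|=0.17613 <1
  x=-2.304: |R|=0.03069 <1
  x=-1.677: |R|=0.03010 <1
  x=-4.374: |R|=1.43630 >1
  x=-4.257: |R|=1.29940 >1
  x=-4.063: |R|=1.08758 >1
Interval (-3.9773, 0).

(-3.9773,0); λ=-6 ⇒ h* = (175/44)/6 = 0.6629.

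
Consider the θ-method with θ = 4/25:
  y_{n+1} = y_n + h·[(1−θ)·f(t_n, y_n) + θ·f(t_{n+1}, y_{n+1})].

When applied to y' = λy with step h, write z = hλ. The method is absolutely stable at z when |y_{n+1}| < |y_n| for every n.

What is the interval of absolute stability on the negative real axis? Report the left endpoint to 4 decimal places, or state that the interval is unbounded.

With y'=λy (z=hλ):
  y_{n+1} = y_n + z·[21/25·y_n + 4/25·y_{n+1}] ⇒ (1 − 4/25z)y_{n+1} = (1 + 21/25z)y_n
  R(z) = (1 + 21/25z)/(1 − 4/25z).

Solve |R(x)|<1 on ℝ⁻.
x=-0.34: |R|=0.6775
R=−1: 1+21/25x = −1+4/25x ⇒ -17/25x=2 ⇒ x=2/(-17/25)=-2.9412
Confirm numerically:
  x=-2.337: |R|=0.70097 <1
  x=-1.769: |R|=0.37876 <1
  x=-1.504: |R|=0.21228 <1
  x=-3.512: |R|=1.24851 >1
  x=-3.359: |R|=1.18480 >1
Interval (-2.9412, 0).

z∈(-2.9412,0).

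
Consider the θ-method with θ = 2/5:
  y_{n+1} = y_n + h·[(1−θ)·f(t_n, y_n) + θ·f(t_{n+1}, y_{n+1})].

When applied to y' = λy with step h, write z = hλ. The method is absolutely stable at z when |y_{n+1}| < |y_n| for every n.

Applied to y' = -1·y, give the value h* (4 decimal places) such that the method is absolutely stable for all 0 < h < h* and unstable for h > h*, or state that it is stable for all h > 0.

(-10.0000,0); λ=-1 ⇒ h* = (10)/1 = 10.0000.

With y'=λy (z=hλ):
  y_{n+1} = y_n + z·[3/5·y_n + 2/5·y_{n+1}] ⇒ (1 − 2/5z)y_{n+1} = (1 + 3/5z)y_n
  R(z) = (1 + 3/5z)/(1 − 2/5z).

Boundary: |R(x)|=1, x<0.
x=-1.58: |R|=0.0319
R=−1: 1+3/5x = −1+2/5x ⇒ -1/5x=2 ⇒ x=2/(-1/5)=-10.0000
Confirm numerically:
  x=-6.628: |R|=0.81529 <1
  x=-6.073: |R|=0.77097 <1
  x=-5.000: |R|=0.66667 <1
  x=-10.368: |R|=1.01430 >1
  x=-10.280: |R|=1.01095 >1
  x=-10.040: |R|=1.00159 >1
Interval (-10.0000, 0).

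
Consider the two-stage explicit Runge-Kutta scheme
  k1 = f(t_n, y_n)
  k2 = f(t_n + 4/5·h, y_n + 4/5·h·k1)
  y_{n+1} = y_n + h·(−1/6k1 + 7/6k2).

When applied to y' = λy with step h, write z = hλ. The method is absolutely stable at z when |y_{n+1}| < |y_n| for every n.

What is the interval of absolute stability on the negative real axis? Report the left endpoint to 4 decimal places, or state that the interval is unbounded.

(-1.0714, 0).

On y'=λy, z=hλ:
  k1=λy_n ⇒ h·k1=z·y_n;  k2=λ(1+4/5z)y_n ⇒ h·k2=z(1+4/5z)y_n
  y_{n+1}/y_n = 1 − 1/6z + 7/6z(1+4/5z) = 1 + z + 14/15z²
  ⇒ R(z) = 1 + z + 14/15z².

Need |R(x)|<1, x<0.
x=-1.48: |R|=1.5644
R=1: x+14/15x²=0 ⇒ x=−15/14=-1.0714; min R=1−1/(4·14/15)=0.7321>−1
Confirm numerically:
  x=-0.935: |R|=0.88094 <1
  x=-0.712: |R|=0.76115 <1
  x=-0.629: |R|=0.74026 <1
  x=-0.533: |R|=0.73215 <1
  x=-1.561: |R|=1.71327 >1
  x=-1.542: |R|=1.67725 >1
  x=-1.168: |R|=1.10528 >1
Interval (-1.0714, 0).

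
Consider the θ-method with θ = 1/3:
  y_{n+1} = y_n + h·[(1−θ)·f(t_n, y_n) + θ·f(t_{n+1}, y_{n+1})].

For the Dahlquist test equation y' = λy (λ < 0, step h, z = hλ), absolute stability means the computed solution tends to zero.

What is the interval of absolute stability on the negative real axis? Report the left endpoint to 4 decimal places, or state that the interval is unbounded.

Test eqn y'=λy, z=hλ:
  y_{n+1} = y_n + z·[2/3·y_n + 1/3·y_{n+1}] ⇒ (1 − 1/3z)y_{n+1} = (1 + 2/3z)y_n
  so R(z) = (1 + 2/3z)/(1 − 1/3z).

Need |R(x)|<1, x<0.
x=-0.65: |R|=0.4658
R=−1: 1+2/3x = −1+1/3x ⇒ -1/3x=2 ⇒ x=2/(-1/3)=-6.0000
Confirm numerically:
  x=-5.662: |R|=0.96098 <1
  x=-4.309: |R|=0.76864 <1
  x=-3.887: |R|=0.69319 <1
  x=-6.577: |R|=1.06025 >1
  x=-6.483: |R|=1.05093 >1
  x=-6.268: |R|=1.02892 >1
So |R|<1 on (-6.0000, 0).

(-6.0000, 0).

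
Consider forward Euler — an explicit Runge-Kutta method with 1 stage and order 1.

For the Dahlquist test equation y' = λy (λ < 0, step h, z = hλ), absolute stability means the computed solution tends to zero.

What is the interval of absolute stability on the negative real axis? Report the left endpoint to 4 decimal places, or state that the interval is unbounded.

Test eqn y'=λy, z=hλ:
  order 1, 1-stage ⇒ R(z)=1+z
  (e.g. R(-1.58)=-0.58000, |R|=0.58000)

Boundary: |R(x)|=1, x<0.
x=-1.58: |R|=0.5800
|R(-1.69)|=0.6900 |R(-1.45)|=0.4500 |R(-1.06)|=0.0600
Bisect:
  x_lo=-2.3473 |R|=1.3473  x_hi=-0.2289 |R|=0.7711
  mid=-1.28807 |R|=0.28807 →hi
  mid=-1.81766 |R|=0.81766 →hi
  mid=-2.08246 |R|=1.08246 →lo
  mid=-1.95006 |R|=0.95006 →hi
  mid=-2.01626 |R|=1.01626 →lo
  mid=-1.98316 |R|=0.98316 →hi
  mid=-1.99971 |R|=0.99971 →hi
  ...
  [-2.00010,-1.99997] ⇒ x*=-2.0000
Stable set (-2.0000, 0).

z∈(-2.0000,0).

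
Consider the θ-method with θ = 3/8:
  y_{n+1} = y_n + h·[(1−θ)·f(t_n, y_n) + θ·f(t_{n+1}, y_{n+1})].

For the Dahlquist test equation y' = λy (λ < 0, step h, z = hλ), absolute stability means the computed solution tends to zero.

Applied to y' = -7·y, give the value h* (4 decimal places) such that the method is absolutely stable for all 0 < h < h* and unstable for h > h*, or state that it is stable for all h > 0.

With y'=λy (z=hλ):
  y_{n+1} = y_n + z·[5/8·y_n + 3/8·y_{n+1}] ⇒ (1 − 3/8z)y_{n+1} = (1 + 5/8z)y_n
  R(z) = (1 + 5/8z)/(1 − 3/8z).

Boundary: |R(x)|=1, x<0.
x=-0.4: |R|=0.6522
R=−1: 1+5/8x = −1+3/8x ⇒ -1/4x=2 ⇒ x=2/(-1/4)=-8.0000
Confirm numerically:
  x=-5.728: |R|=0.81957 <1
  x=-4.886: |R|=0.72513 <1
  x=-4.245: |R|=0.63781 <1
  x=-8.397: |R|=1.02392 >1
  x=-8.277: |R|=1.01687 >1
So |R|<1 on (-8.0000, 0).

(-8.0000,0); λ=-7 ⇒ h* = (8)/7 = 1.1429.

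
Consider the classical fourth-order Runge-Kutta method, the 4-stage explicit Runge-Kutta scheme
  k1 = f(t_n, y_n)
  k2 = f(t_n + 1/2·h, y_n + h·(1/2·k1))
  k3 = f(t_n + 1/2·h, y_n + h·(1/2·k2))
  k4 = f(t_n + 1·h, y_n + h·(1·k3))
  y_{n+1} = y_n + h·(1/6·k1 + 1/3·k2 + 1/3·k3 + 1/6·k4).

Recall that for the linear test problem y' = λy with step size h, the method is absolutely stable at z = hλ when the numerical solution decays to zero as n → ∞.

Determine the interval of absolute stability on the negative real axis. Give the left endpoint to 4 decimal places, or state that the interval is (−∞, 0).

z∈(-2.7853,0).

With y'=λy (z=hλ):
  order 4, 4-stage ⇒ R(z)=1+z+z^2/2+z^3/6+z^4/24
  (e.g. R(-1.44)=0.27830, |R|=0.27830)

Solve |R(x)|<1 on ℝ⁻.
x=-1.44: |R|=0.2783
|R(-1.99)|=0.3300 |R(-1.63)|=0.2708 |R(-0.87)|=0.4226
Bisect:
  x_lo=-3.0865 |R|=1.5576  x_hi=-0.2160 |R|=0.8057
  mid=-1.65126 |R|=0.27144 →hi
  mid=-2.36890 |R|=0.53348 →hi
  mid=-2.72772 |R|=0.91661 →hi
  mid=-2.90713 |R|=1.19977 →lo
  mid=-2.81742 |R|=1.04953 →lo
  mid=-2.77257 |R|=0.98099 →hi
  mid=-2.79500 |R|=1.01473 →lo
  mid=-2.78378 |R|=0.99772 →hi
  mid=-2.78939 |R|=1.00619 →lo
  mid=-2.78659 |R|=1.00195 →lo
  ...
  [-2.78536,-2.78518] ⇒ x*=-2.7853
Stable set (-2.7853, 0).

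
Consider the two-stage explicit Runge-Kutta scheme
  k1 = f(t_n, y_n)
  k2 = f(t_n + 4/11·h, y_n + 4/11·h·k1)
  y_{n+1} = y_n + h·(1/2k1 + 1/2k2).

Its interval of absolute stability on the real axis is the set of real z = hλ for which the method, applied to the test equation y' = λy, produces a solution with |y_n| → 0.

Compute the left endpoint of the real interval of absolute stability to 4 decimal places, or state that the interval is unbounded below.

z* = -5.5000.

With y'=λy (z=hλ):
  k1=λy_n ⇒ h·k1=z·y_n;  k2=λ(1+4/11z)y_n ⇒ h·k2=z(1+4/11z)y_n
  y_{n+1}/y_n = 1 + 1/2z + 1/2z(1+4/11z) = 1 + z + 2/11z²
  R(z) = 1 + z + 2/11z².

Boundary: |R(x)|=1, x<0.
x=-1.71: |R|=0.1783
R=1: x+2/11x²=0 ⇒ x=−11/2=-5.5000; min R=1−1/(4·2/11)=-0.3750>−1
Confirm numerically:
  x=-4.540: |R|=0.20756 <1
  x=-2.913: |R|=0.37017 <1
  x=-2.542: |R|=0.36713 <1
  x=-5.806: |R|=1.32302 >1
  x=-5.657: |R|=1.16148 >1
Stable set (-5.5000, 0).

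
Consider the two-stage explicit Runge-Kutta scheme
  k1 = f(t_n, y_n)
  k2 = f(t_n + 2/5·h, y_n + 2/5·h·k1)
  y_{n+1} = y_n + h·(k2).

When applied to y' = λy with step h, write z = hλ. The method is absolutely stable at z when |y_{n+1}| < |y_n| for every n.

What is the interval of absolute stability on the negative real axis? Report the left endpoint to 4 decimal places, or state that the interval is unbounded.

Test eqn y'=λy, z=hλ:
  k1=λy_n ⇒ h·k1=z·y_n;  k2=λ(1+2/5z)y_n ⇒ h·k2=z(1+2/5z)y_n
  y_{n+1}/y_n = 1 + z(1+2/5z) = 1 + z + 2/5z²
  so R(z) = 1 + z + 2/5z².

Find x<0 with |R(x)|<1.
x=-1.22: |R|=0.3754
R=1: x+2/5x²=0 ⇒ x=−5/2=-2.5000; min R=1−1/(4·2/5)=0.3750>−1
Confirm numerically:
  x=-2.428: |R|=0.93007 <1
  x=-2.191: |R|=0.72919 <1
  x=-1.639: |R|=0.43553 <1
  x=-2.812: |R|=1.35094 >1
  x=-2.553: |R|=1.05412 >1
So |R|<1 on (-2.5000, 0).

z∈(-2.5000,0).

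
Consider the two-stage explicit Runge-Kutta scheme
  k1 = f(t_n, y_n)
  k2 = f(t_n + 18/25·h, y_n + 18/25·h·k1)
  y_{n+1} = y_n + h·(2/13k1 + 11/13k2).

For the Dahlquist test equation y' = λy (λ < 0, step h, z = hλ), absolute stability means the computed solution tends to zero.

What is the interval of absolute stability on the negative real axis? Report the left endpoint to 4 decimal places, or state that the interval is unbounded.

(-1.6414, 0).

Test eqn y'=λy, z=hλ:
  k1=λy_n ⇒ h·k1=z·y_n;  k2=λ(1+18/25z)y_n ⇒ h·k2=z(1+18/25z)y_n
  y_{n+1}/y_n = 1 + 2/13z + 11/13z(1+18/25z) = 1 + z + 198/325z²
  Hence R(z) = 1 + z + 198/325z².

Boundary: |R(x)|=1, x<0.
x=-1.29: |R|=0.7238
R=1: x+198/325x²=0 ⇒ x=−325/198=-1.6414; min R=1−1/(4·198/325)=0.5896>−1
Confirm numerically:
  x=-1.483: |R|=0.85687 <1
  x=-1.314: |R|=0.73790 <1
  x=-1.059: |R|=0.62424 <1
  x=-0.941: |R|=0.59846 <1
  x=-1.980: |R|=1.40843 >1
  x=-1.978: |R|=1.40561 >1
Interval (-1.6414, 0).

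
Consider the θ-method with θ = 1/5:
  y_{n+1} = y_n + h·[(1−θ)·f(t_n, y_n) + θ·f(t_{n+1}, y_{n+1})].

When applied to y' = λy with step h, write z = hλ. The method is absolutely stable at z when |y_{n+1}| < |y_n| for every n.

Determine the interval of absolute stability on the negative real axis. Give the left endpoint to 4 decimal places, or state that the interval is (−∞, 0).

With y'=λy (z=hλ):
  y_{n+1} = y_n + z·[4/5·y_n + 1/5·y_{n+1}] ⇒ (1 − 1/5z)y_{n+1} = (1 + 4/5z)y_n
  Hence R(z) = (1 + 4/5z)/(1 − 1/5z).

Find x<0 with |R(x)|<1.
x=-1.59: |R|=0.2064
R=−1: 1+4/5x = −1+1/5x ⇒ -3/5x=2 ⇒ x=2/(-3/5)=-3.3333
Confirm numerically:
  x=-3.306: |R|=0.99013 <1
  x=-1.672: |R|=0.25300 <1
  x=-1.447: |R|=0.12223 <1
  x=-1.438: |R|=0.11681 <1
  x=-3.834: |R|=1.17002 >1
  x=-3.796: |R|=1.15780 >1
  x=-3.463: |R|=1.04596 >1
Interval (-3.3333, 0).

(-3.3333, 0).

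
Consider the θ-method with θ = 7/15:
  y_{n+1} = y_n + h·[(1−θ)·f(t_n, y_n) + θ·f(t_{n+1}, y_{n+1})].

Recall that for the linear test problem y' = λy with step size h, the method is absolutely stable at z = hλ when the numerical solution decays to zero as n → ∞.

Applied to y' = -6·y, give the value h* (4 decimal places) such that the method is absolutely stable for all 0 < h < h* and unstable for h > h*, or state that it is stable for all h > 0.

Set f=λy, z=hλ:
  y_{n+1} = y_n + z·[8/15·y_n + 7/15·y_{n+1}] ⇒ (1 − 7/15z)y_{n+1} = (1 + 8/15z)y_n
  Hence R(z) = (1 + 8/15z)/(1 − 7/15z).

Solve |R(x)|<1 on ℝ⁻.
x=-1.14: |R|=0.2559
R=−1: 1+8/15x = −1+7/15x ⇒ -1/15x=2 ⇒ x=2/(-1/15)=-30.0000
Confirm numerically:
  x=-26.084: |R|=0.98018 <1
  x=-21.983: |R|=0.95253 <1
  x=-18.084: |R|=0.91584 <1
  x=-30.160: |R|=1.00071 >1
  x=-30.129: |R|=1.00057 >1
So |R|<1 on (-30.0000, 0).

(-30.0000,0); λ=-6 ⇒ h* = (30)/6 = 5.0000.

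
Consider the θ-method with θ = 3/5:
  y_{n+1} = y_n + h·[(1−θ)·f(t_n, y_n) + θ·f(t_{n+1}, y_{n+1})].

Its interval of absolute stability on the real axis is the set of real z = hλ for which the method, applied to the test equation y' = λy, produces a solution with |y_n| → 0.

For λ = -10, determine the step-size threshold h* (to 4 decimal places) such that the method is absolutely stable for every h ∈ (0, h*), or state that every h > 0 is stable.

With y'=λy (z=hλ):
  y_{n+1} = y_n + z·[2/5·y_n + 3/5·y_{n+1}] ⇒ (1 − 3/5z)y_{n+1} = (1 + 2/5z)y_n
  Hence R(z) = (1 + 2/5z)/(1 − 3/5z).

Solve |R(x)|<1 on ℝ⁻.
x=-1.31: |R|=0.2665
x=-2: |R|=0.0909
x=-10: |R|=0.4286
x=-100: |R|=0.6393
θ=3/5≥1/2 ⇒ |1+2/5x|<|1−3/5x| ∀x<0 ⇒ stable on all of ℝ⁻.

unbounded; (−∞, 0). Any h>0 works for λ=-10.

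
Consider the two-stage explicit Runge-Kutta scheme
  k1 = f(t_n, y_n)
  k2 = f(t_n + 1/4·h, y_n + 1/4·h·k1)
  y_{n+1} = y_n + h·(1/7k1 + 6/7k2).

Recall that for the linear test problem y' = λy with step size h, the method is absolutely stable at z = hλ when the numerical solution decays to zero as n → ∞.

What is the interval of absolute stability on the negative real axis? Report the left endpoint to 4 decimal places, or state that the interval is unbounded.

(-4.6667, 0).

On y'=λy, z=hλ:
  k1=λy_n ⇒ h·k1=z·y_n;  k2=λ(1+1/4z)y_n ⇒ h·k2=z(1+1/4z)y_n
  y_{n+1}/y_n = 1 + 1/7z + 6/7z(1+1/4z) = 1 + z + 3/14z²
  ⇒ R(z) = 1 + z + 3/14z².

Find x<0 with |R(x)|<1.
x=-1.39: |R|=0.0240
R=1: x+3/14x²=0 ⇒ x=−14/3=-4.6667; min R=1−1/(4·3/14)=-0.1667>−1
Confirm numerically:
  x=-4.538: |R|=0.87488 <1
  x=-2.821: |R|=0.11571 <1
  x=-1.965: |R|=0.13759 <1
  x=-5.188: |R|=1.57957 >1
  x=-4.954: |R|=1.30502 >1
Interval (-4.6667, 0).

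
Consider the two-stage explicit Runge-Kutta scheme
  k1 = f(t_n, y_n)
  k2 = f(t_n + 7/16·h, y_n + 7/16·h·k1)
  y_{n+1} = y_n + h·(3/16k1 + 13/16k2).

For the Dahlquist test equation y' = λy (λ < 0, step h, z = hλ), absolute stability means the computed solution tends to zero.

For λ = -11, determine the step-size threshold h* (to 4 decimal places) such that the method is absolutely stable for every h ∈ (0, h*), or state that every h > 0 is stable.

(-2.8132,0); λ=-11 ⇒ h* = (256/91)/11 = 0.2557.

Set f=λy, z=hλ:
  k1=λy_n ⇒ h·k1=z·y_n;  k2=λ(1+7/16z)y_n ⇒ h·k2=z(1+7/16z)y_n
  y_{n+1}/y_n = 1 + 3/16z + 13/16z(1+7/16z) = 1 + z + 91/256z²
  so R(z) = 1 + z + 91/256z².

Boundary: |R(x)|=1, x<0.
x=-1.51: |R|=0.3005
R=1: x+91/256x²=0 ⇒ x=−256/91=-2.8132; min R=1−1/(4·91/256)=0.2967>−1
Confirm numerically:
  x=-2.391: |R|=0.64117 <1
  x=-2.099: |R|=0.46712 <1
  x=-1.853: |R|=0.36754 <1
  x=-1.458: |R|=0.29764 <1
  x=-3.361: |R|=1.65449 >1
  x=-3.123: |R|=1.34393 >1
Stable set (-2.8132, 0).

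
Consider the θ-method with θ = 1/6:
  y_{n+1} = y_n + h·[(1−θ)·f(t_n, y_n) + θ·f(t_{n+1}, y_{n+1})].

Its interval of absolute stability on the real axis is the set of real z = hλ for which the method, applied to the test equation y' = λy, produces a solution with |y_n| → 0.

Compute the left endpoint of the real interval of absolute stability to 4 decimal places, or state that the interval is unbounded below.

left endpoint -3.0000.

On y'=λy, z=hλ:
  y_{n+1} = y_n + z·[5/6·y_n + 1/6·y_{n+1}] ⇒ (1 − 1/6z)y_{n+1} = (1 + 5/6z)y_n
  R(z) = (1 + 5/6z)/(1 − 1/6z).

Boundary: |R(x)|=1, x<0.
x=-1.4: |R|=0.1351
R=−1: 1+5/6x = −1+1/6x ⇒ -2/3x=2 ⇒ x=2/(-2/3)=-3.0000
Confirm numerically:
  x=-2.627: |R|=0.82705 <1
  x=-2.053: |R|=0.52962 <1
  x=-1.871: |R|=0.42625 <1
  x=-3.412: |R|=1.17510 >1
  x=-3.104: |R|=1.04569 >1
So |R|<1 on (-3.0000, 0).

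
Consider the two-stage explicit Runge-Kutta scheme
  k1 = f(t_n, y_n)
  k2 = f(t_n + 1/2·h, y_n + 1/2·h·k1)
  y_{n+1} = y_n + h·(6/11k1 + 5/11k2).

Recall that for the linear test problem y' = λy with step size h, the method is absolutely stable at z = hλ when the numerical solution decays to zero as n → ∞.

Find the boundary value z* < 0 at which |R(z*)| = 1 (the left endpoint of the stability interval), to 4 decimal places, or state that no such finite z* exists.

On y'=λy, z=hλ:
  k1=λy_n ⇒ h·k1=z·y_n;  k2=λ(1+1/2z)y_n ⇒ h·k2=z(1+1/2z)y_n
  y_{n+1}/y_n = 1 + 6/11z + 5/11z(1+1/2z) = 1 + z + 5/22z²
  R(z) = 1 + z + 5/22z².

Solve |R(x)|<1 on ℝ⁻.
x=-1.59: |R|=0.0154
R=1: x+5/22x²=0 ⇒ x=−22/5=-4.4000; min R=1−1/(4·5/22)=-0.1000>−1
Confirm numerically:
  x=-4.125: |R|=0.74219 <1
  x=-3.189: |R|=0.12230 <1
  x=-3.175: |R|=0.11605 <1
  x=-1.897: |R|=0.07913 <1
  x=-4.630: |R|=1.24202 >1
  x=-4.492: |R|=1.09392 >1
  x=-4.440: |R|=1.04036 >1
Interval (-4.4000, 0).

z* = -4.4000.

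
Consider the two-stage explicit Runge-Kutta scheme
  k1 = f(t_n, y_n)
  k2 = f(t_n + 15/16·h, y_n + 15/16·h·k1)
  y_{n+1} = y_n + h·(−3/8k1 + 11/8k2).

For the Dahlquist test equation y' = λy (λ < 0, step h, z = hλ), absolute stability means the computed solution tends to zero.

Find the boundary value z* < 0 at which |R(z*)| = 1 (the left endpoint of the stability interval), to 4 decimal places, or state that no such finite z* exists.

With y'=λy (z=hλ):
  k1=λy_n ⇒ h·k1=z·y_n;  k2=λ(1+15/16z)y_n ⇒ h·k2=z(1+15/16z)y_n
  y_{n+1}/y_n = 1 − 3/8z + 11/8z(1+15/16z) = 1 + z + 165/128z²
  ⇒ R(z) = 1 + z + 165/128z².

Find x<0 with |R(x)|<1.
x=-1.68: |R|=2.9582
R=1: x+165/128x²=0 ⇒ x=−128/165=-0.7758; min R=1−1/(4·165/128)=0.8061>−1
Confirm numerically:
  x=-0.706: |R|=0.93652 <1
  x=-0.704: |R|=0.93488 <1
  x=-0.511: |R|=0.82560 <1
  x=-0.937: |R|=1.19476 >1
  x=-0.909: |R|=1.15613 >1
So |R|<1 on (-0.7758, 0).

left endpoint -0.7758.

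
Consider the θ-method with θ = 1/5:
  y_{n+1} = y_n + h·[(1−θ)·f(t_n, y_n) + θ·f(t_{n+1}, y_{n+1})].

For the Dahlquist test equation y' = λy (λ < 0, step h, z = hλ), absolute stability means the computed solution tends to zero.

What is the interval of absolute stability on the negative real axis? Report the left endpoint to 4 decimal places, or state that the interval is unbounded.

Test eqn y'=λy, z=hλ:
  y_{n+1} = y_n + z·[4/5·y_n + 1/5·y_{n+1}] ⇒ (1 − 1/5z)y_{n+1} = (1 + 4/5z)y_n
  R(z) = (1 + 4/5z)/(1 − 1/5z).

Need |R(x)|<1, x<0.
x=-1.2: |R|=0.0323
R=−1: 1+4/5x = −1+1/5x ⇒ -3/5x=2 ⇒ x=2/(-3/5)=-3.3333
Confirm numerically:
  x=-2.992: |R|=0.87187 <1
  x=-2.028: |R|=0.44280 <1
  x=-2.014: |R|=0.43570 <1
  x=-1.975: |R|=0.41577 <1
  x=-3.644: |R|=1.10782 >1
  x=-3.382: |R|=1.01742 >1
So |R|<1 on (-3.3333, 0).

z∈(-3.3333,0).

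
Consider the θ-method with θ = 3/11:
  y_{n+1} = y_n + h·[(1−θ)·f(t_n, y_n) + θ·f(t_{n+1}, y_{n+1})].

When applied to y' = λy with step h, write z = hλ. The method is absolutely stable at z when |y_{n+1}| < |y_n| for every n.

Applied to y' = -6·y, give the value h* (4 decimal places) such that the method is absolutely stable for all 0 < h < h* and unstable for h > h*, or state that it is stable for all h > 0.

Set f=λy, z=hλ:
  y_{n+1} = y_n + z·[8/11·y_n + 3/11·y_{n+1}] ⇒ (1 − 3/11z)y_{n+1} = (1 + 8/11z)y_n
  Hence R(z) = (1 + 8/11z)/(1 − 3/11z).

Find x<0 with |R(x)|<1.
x=-1.44: |R|=0.0339
R=−1: 1+8/11x = −1+3/11x ⇒ -5/11x=2 ⇒ x=2/(-5/11)=-4.4000
Confirm numerically:
  x=-3.848: |R|=0.87757 <1
  x=-3.535: |R|=0.79981 <1
  x=-1.814: |R|=0.21360 <1
  x=-4.587: |R|=1.03776 >1
  x=-4.544: |R|=1.02923 >1
Interval (-4.4000, 0).

(-4.4000,0); λ=-6 ⇒ h* = (22/5)/6 = 0.7333.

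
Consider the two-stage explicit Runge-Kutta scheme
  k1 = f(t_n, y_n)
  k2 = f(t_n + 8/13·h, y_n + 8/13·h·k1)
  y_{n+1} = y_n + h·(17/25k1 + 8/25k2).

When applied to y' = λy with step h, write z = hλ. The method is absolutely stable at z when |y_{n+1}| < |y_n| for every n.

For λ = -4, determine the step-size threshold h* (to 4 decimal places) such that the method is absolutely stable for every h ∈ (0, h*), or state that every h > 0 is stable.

Set f=λy, z=hλ:
  k1=λy_n ⇒ h·k1=z·y_n;  k2=λ(1+8/13z)y_n ⇒ h·k2=z(1+8/13z)y_n
  y_{n+1}/y_n = 1 + 17/25z + 8/25z(1+8/13z) = 1 + z + 64/325z²
  so R(z) = 1 + z + 64/325z².

Solve |R(x)|<1 on ℝ⁻.
x=-0.72: |R|=0.3821
R=1: x+64/325x²=0 ⇒ x=−325/64=-5.0781; min R=1−1/(4·64/325)=-0.2695>−1
Confirm numerically:
  x=-3.533: |R|=0.07499 <1
  x=-3.217: |R|=0.17903 <1
  x=-3.033: |R|=0.22149 <1
  x=-2.444: |R|=0.26775 <1
  x=-5.542: |R|=1.50625 >1
  x=-5.216: |R|=1.14162 >1
Stable set (-5.0781, 0).

(-5.0781,0); λ=-4 ⇒ h* = (325/64)/4 = 1.2695.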